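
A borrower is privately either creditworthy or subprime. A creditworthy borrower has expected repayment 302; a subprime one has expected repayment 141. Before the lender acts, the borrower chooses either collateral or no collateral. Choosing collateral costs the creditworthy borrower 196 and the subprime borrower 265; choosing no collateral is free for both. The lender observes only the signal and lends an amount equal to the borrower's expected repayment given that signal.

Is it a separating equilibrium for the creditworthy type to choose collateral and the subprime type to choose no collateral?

No

If types separate, collateral earns payment 302 and no collateral earns 141.
Creditworthy: collateral gives 302 − 196 = 106; no collateral gives 141 − 0 = 141. Would deviate. ✗
Subprime: no collateral gives 141 − 0 = 141; collateral gives 302 − 265 = 37. No deviation. ✓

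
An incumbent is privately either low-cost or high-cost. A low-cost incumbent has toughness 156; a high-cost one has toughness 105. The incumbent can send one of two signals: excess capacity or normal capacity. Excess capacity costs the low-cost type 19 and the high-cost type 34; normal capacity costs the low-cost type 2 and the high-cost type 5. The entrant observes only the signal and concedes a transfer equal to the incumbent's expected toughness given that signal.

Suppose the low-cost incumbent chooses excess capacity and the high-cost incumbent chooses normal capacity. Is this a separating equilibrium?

If types separate, excess capacity earns payment 156 and normal capacity earns 105.
Low-cost: excess capacity gives 156 − 19 = 137; normal capacity gives 105 − 2 = 103. No deviation. ✓
High-cost: normal capacity gives 105 − 5 = 100; excess capacity gives 156 − 34 = 122. Would deviate. ✗

No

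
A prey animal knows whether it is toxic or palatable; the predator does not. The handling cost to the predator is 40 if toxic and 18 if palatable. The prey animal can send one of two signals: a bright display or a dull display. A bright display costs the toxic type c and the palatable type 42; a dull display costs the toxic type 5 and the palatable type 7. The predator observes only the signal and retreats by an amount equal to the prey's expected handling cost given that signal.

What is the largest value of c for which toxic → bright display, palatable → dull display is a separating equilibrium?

27

Under separation: bright display → toxic (pays 40); dull display → palatable (pays 18).
Palatable: 18 − 7 = 11 ≥ 40 − 42 = -2. Holds regardless of c. ✓
Toxic: 40 − c ≥ 18 − 5, so c ≤ 40 − 13 = 27.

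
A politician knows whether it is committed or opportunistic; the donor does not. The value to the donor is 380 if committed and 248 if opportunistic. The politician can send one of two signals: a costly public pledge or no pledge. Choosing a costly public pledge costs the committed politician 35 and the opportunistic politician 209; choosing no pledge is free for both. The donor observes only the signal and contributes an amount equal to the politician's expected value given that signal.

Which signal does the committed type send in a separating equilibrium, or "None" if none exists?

Try committed → pledge, opportunistic → no pledge:
  Under separation the donor infers type exactly: pledge → committed (pays 380), no pledge → opportunistic (pays 248).
  Committed: pledge gives 380 − 35 = 345; no pledge gives 248 − 0 = 248. No deviation. ✓
  Opportunistic: no pledge gives 248 − 0 = 248; pledge gives 380 − 209 = 171. No deviation. ✓
Both hold — the committed type sends pledge.

pledge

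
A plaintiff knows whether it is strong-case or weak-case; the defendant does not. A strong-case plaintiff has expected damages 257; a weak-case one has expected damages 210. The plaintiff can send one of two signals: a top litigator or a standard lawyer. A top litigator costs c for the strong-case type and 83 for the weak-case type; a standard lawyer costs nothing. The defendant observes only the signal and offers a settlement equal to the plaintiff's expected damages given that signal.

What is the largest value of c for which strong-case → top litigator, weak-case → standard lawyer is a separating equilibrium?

47

Under separation: top litigator → strong-case (pays 257); standard lawyer → weak-case (pays 210).
Weak-case: 210 − 0 = 210 ≥ 257 − 83 = 174. Holds regardless of c. ✓
Strong-case: 257 − c ≥ 210 − 0, so c ≤ 257 − 210 = 47.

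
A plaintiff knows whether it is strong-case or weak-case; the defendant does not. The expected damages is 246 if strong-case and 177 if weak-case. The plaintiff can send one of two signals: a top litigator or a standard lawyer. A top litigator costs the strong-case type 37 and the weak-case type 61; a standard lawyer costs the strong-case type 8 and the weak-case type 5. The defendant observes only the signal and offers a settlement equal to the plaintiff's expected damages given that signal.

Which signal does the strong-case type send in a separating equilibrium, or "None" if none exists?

None

Try strong-case → top litigator, weak-case → standard lawyer:
  If types separate, top litigator earns payment 246 and standard lawyer earns 177.
  Strong-case: top litigator gives 246 − 37 = 209; standard lawyer gives 177 − 8 = 169. No deviation. ✓
  Weak-case: standard lawyer gives 177 − 5 = 172; top litigator gives 246 − 61 = 185. Would deviate. ✗
Try strong-case → standard lawyer, weak-case → top litigator:
  If types separate, standard lawyer earns payment 246 and top litigator earns 177.
  Strong-case: standard lawyer gives 246 − 8 = 238; top litigator gives 177 − 37 = 140. No deviation. ✓
  Weak-case: top litigator gives 177 − 61 = 116; standard lawyer gives 246 − 5 = 241. Would deviate. ✗
Neither assignment is incentive-compatible.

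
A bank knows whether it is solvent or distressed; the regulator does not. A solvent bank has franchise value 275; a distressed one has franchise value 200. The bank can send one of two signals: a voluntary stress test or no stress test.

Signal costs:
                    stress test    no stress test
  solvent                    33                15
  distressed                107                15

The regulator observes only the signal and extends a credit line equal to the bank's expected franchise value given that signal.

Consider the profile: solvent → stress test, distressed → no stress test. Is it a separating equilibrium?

Yes

If types separate, stress test earns payment 275 and no stress test earns 200.
Solvent: stress test gives 275 − 33 = 242; no stress test gives 200 − 15 = 185. No deviation. ✓
Distressed: no stress test gives 200 − 15 = 185; stress test gives 275 − 107 = 168. No deviation. ✓
Neither type gains from mimicking the other.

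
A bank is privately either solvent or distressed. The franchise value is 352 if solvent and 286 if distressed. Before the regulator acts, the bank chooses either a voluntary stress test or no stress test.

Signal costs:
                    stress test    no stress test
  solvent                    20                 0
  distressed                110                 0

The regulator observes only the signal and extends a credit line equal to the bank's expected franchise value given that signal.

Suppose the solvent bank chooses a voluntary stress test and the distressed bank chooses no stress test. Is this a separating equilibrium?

Yes

If types separate, stress test earns payment 352 and no stress test earns 286.
Solvent: stress test gives 352 − 20 = 332; no stress test gives 286 − 0 = 286. No deviation. ✓
Distressed: no stress test gives 286 − 0 = 286; stress test gives 352 − 110 = 242. No deviation. ✓
Both incentive constraints hold.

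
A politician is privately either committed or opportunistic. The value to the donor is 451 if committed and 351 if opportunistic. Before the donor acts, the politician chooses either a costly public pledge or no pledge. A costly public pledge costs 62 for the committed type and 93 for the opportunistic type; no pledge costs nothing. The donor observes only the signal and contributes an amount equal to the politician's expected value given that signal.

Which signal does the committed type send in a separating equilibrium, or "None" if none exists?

Try committed → pledge, opportunistic → no pledge:
  Under separation the donor infers type exactly: pledge → committed (pays 451), no pledge → opportunistic (pays 351).
  Committed: pledge gives 451 − 62 = 389; no pledge gives 351 − 0 = 351. No deviation. ✓
  Opportunistic: no pledge gives 351 − 0 = 351; pledge gives 451 − 93 = 358. Would deviate. ✗
Try committed → no pledge, opportunistic → pledge:
  Under separation the donor infers type exactly: no pledge → committed (pays 451), pledge → opportunistic (pays 351).
  Committed: no pledge gives 451 − 0 = 451; pledge gives 351 − 62 = 289. No deviation. ✓
  Opportunistic: pledge gives 351 − 93 = 258; no pledge gives 451 − 0 = 451. Would deviate. ✗
Neither assignment is incentive-compatible.

None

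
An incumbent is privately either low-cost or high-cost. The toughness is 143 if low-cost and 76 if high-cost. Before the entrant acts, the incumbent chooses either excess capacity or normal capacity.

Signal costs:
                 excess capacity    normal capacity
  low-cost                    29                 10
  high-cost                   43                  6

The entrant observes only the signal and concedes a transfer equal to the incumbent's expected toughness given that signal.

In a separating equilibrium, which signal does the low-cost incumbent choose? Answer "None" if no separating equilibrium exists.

Try low-cost → excess capacity, high-cost → normal capacity:
  Under separation the entrant infers type exactly: excess capacity → low-cost (pays 143), normal capacity → high-cost (pays 76).
  Low-cost: excess capacity gives 143 − 29 = 114; normal capacity gives 76 − 10 = 66. No deviation. ✓
  High-cost: normal capacity gives 76 − 6 = 70; excess capacity gives 143 − 43 = 100. Would deviate. ✗
Try low-cost → normal capacity, high-cost → excess capacity:
  Under separation the entrant infers type exactly: normal capacity → low-cost (pays 143), excess capacity → high-cost (pays 76).
  Low-cost: normal capacity gives 143 − 10 = 133; excess capacity gives 76 − 29 = 47. No deviation. ✓
  High-cost: excess capacity gives 76 − 43 = 33; normal capacity gives 143 − 6 = 137. Would deviate. ✗
Neither assignment is incentive-compatible.

None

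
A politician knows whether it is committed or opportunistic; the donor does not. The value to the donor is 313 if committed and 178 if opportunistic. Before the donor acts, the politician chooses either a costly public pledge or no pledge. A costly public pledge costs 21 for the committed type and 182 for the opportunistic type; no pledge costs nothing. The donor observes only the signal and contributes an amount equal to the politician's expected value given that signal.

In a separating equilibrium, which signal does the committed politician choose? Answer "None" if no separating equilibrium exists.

pledge

Try committed → pledge, opportunistic → no pledge:
  If types separate, pledge earns payment 313 and no pledge earns 178.
  Committed: pledge gives 313 − 21 = 292; no pledge gives 178 − 0 = 178. No deviation. ✓
  Opportunistic: no pledge gives 178 − 0 = 178; pledge gives 313 − 182 = 131. No deviation. ✓
Both hold — the committed type sends pledge.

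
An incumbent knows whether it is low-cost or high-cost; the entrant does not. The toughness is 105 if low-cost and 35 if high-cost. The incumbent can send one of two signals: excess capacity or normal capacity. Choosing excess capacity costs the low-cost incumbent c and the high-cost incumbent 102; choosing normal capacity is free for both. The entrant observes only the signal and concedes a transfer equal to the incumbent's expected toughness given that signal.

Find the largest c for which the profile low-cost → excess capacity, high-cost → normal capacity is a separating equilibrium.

Under separation: excess capacity → low-cost (pays 105); normal capacity → high-cost (pays 35).
High-cost: 35 − 0 = 35 ≥ 105 − 102 = 3. Holds regardless of c. ✓
Low-cost: 105 − c ≥ 35 − 0, so c ≤ 105 − 35 = 70.

70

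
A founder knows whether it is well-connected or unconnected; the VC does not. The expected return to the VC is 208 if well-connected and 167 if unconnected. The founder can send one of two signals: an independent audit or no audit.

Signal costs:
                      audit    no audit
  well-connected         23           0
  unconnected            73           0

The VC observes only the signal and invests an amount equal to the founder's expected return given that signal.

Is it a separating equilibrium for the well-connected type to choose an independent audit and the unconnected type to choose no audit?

Under separation the VC infers type exactly: audit → well-connected (pays 208), no audit → unconnected (pays 167).
Well-connected: audit gives 208 − 23 = 185; no audit gives 167 − 0 = 167. No deviation. ✓
Unconnected: no audit gives 167 − 0 = 167; audit gives 208 − 73 = 135. No deviation. ✓
Neither type gains from mimicking the other.

Yes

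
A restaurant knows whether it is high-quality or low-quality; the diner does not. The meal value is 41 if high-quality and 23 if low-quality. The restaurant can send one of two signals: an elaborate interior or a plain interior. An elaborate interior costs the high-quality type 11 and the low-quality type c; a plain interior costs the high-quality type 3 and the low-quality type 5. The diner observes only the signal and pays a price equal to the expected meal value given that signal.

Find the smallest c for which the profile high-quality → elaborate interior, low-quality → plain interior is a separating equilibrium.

Under separation: elaborate interior → high-quality (pays 41); plain interior → low-quality (pays 23).
High-quality: 41 − 11 = 30 ≥ 23 − 3 = 20. Holds regardless of c. ✓
Low-quality: 23 − 5 ≥ 41 − c, so c ≥ 41 − 18 = 23.

23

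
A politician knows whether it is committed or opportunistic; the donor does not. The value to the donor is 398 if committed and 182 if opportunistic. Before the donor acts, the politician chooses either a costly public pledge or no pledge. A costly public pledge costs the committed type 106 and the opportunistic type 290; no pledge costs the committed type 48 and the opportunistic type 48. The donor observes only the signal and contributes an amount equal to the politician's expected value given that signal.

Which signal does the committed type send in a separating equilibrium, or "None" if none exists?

Try committed → pledge, opportunistic → no pledge:
  If types separate, pledge earns payment 398 and no pledge earns 182.
  Committed: pledge gives 398 − 106 = 292; no pledge gives 182 − 48 = 134. No deviation. ✓
  Opportunistic: no pledge gives 182 − 48 = 134; pledge gives 398 − 290 = 108. No deviation. ✓
Both hold — the committed type sends pledge.

pledge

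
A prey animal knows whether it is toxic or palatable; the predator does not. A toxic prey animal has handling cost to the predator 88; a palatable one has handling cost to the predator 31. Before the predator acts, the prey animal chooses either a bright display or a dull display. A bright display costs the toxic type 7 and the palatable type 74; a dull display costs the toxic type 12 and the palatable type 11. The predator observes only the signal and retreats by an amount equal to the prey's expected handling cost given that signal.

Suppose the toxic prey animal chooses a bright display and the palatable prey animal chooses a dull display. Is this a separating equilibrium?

Yes

Under separation the predator infers type exactly: bright display → toxic (pays 88), dull display → palatable (pays 31).
Toxic: bright display gives 88 − 7 = 81; dull display gives 31 − 12 = 19. No deviation. ✓
Palatable: dull display gives 31 − 11 = 20; bright display gives 88 − 74 = 14. No deviation. ✓
Neither type gains from mimicking the other.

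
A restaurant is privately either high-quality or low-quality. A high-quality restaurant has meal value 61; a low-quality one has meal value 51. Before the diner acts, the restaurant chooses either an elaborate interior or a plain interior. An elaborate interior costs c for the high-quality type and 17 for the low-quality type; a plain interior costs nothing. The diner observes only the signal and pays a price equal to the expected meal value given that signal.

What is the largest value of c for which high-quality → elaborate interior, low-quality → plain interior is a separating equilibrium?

Under separation: elaborate interior → high-quality (pays 61); plain interior → low-quality (pays 51).
Low-quality: 51 − 0 = 51 ≥ 61 − 17 = 44. Holds regardless of c. ✓
High-quality: 61 − c ≥ 51 − 0, so c ≤ 61 − 51 = 10.

10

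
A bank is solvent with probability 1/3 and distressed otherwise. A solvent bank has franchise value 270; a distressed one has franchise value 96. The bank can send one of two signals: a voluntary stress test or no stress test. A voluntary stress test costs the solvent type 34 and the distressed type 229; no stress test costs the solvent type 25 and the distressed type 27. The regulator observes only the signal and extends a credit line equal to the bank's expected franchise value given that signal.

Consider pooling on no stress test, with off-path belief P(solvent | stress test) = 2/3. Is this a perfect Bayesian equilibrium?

On the equilibrium path (no stress test) the regulator holds the prior 1/3 and pays 1/3·270 + 2/3·96 = 154. Off-path (stress test) belief 2/3 gives 2/3·270 + 1/3·96 = 212.
Solvent: no stress test gives 154 − 25 = 129; stress test gives 212 − 34 = 178. Deviates. ✗
Distressed: no stress test gives 154 − 27 = 127; stress test gives 212 − 229 = -17. Stays. ✓

No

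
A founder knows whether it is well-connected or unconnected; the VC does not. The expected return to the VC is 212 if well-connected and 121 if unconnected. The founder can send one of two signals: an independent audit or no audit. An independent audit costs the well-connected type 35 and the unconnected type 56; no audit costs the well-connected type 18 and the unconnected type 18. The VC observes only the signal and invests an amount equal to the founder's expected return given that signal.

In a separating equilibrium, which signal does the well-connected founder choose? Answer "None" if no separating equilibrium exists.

Try well-connected → audit, unconnected → no audit:
  Under separation the VC infers type exactly: audit → well-connected (pays 212), no audit → unconnected (pays 121).
  Well-connected: audit gives 212 − 35 = 177; no audit gives 121 − 18 = 103. No deviation. ✓
  Unconnected: no audit gives 121 − 18 = 103; audit gives 212 − 56 = 156. Would deviate. ✗
Try well-connected → no audit, unconnected → audit:
  Under separation the VC infers type exactly: no audit → well-connected (pays 212), audit → unconnected (pays 121).
  Well-connected: no audit gives 212 − 18 = 194; audit gives 121 − 35 = 86. No deviation. ✓
  Unconnected: audit gives 121 − 56 = 65; no audit gives 212 − 18 = 194. Would deviate. ✗
Neither assignment is incentive-compatible.

None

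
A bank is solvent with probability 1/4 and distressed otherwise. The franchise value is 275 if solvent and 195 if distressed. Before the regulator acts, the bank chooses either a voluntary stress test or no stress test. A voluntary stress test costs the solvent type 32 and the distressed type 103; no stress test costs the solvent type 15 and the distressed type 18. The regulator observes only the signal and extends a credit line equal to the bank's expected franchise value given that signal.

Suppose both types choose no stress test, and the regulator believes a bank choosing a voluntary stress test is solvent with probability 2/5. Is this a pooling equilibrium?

Yes

At the pooled signal (no stress test) the regulator holds the prior 1/4 and pays 1/4·275 + 3/4·195 = 215. Off-path (stress test) belief 2/5 gives 2/5·275 + 3/5·195 = 227.
Solvent: no stress test gives 215 − 15 = 200; stress test gives 227 − 32 = 195. Stays. ✓
Distressed: no stress test gives 215 − 18 = 197; stress test gives 227 − 103 = 124. Stays. ✓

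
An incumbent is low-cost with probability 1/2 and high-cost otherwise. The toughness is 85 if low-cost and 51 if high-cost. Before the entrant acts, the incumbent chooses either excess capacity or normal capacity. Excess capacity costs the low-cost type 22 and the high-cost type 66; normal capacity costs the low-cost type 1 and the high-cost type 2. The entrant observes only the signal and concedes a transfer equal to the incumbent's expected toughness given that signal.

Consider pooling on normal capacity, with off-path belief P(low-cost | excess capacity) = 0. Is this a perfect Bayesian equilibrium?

Yes

At the pooled signal (normal capacity) the entrant holds the prior 1/2 and pays 1/2·85 + 1/2·51 = 68. Off-path (excess capacity) belief 0 gives 0·85 + 1·51 = 51.
Low-cost: normal capacity gives 68 − 1 = 67; excess capacity gives 51 − 22 = 29. Stays. ✓
High-cost: normal capacity gives 68 − 2 = 66; excess capacity gives 51 − 66 = -15. Stays. ✓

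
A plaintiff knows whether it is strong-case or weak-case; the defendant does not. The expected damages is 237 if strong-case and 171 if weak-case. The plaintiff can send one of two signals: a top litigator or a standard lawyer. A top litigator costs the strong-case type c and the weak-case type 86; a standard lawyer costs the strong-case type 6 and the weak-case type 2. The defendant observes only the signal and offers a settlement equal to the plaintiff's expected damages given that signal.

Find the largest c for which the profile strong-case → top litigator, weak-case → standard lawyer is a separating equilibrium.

Under separation: top litigator → strong-case (pays 237); standard lawyer → weak-case (pays 171).
Weak-case: 171 − 2 = 169 ≥ 237 − 86 = 151. Holds regardless of c. ✓
Strong-case: 237 − c ≥ 171 − 6, so c ≤ 237 − 165 = 72.

72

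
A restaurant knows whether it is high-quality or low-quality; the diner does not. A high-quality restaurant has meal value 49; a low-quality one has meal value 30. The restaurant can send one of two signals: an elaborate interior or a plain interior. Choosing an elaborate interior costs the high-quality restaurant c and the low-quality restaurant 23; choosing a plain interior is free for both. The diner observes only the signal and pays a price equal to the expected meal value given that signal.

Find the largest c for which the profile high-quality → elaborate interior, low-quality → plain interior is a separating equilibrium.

19

Under separation: elaborate interior → high-quality (pays 49); plain interior → low-quality (pays 30).
Low-quality: 30 − 0 = 30 ≥ 49 − 23 = 26. Holds regardless of c. ✓
High-quality: 49 − c ≥ 30 − 0, so c ≤ 49 − 30 = 19.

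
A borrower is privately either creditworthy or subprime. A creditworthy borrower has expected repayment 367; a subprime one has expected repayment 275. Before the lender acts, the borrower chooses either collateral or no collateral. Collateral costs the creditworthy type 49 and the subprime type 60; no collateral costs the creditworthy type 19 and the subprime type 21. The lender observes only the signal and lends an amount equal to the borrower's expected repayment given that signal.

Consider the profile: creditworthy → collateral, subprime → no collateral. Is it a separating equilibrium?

No

If types separate, collateral earns payment 367 and no collateral earns 275.
Creditworthy: collateral gives 367 − 49 = 318; no collateral gives 275 − 19 = 256. No deviation. ✓
Subprime: no collateral gives 275 − 21 = 254; collateral gives 367 − 60 = 307. Would deviate. ✗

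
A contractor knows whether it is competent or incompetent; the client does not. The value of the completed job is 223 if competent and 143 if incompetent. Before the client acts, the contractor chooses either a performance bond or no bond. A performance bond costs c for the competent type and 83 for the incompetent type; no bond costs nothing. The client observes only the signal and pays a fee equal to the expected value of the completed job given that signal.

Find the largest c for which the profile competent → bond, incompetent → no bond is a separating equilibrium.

80

Under separation: bond → competent (pays 223); no bond → incompetent (pays 143).
Incompetent: 143 − 0 = 143 ≥ 223 − 83 = 140. Holds regardless of c. ✓
Competent: 223 − c ≥ 143 − 0, so c ≤ 223 − 143 = 80.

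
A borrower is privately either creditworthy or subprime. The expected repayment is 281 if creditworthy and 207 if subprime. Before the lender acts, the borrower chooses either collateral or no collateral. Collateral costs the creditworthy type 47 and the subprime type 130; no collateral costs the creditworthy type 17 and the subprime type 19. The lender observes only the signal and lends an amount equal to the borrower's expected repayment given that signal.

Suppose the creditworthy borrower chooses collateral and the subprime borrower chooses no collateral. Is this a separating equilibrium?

Yes

If types separate, collateral earns payment 281 and no collateral earns 207.
Creditworthy: collateral gives 281 − 47 = 234; no collateral gives 207 − 17 = 190. No deviation. ✓
Subprime: no collateral gives 207 − 19 = 188; collateral gives 281 − 130 = 151. No deviation. ✓
Neither type gains from mimicking the other.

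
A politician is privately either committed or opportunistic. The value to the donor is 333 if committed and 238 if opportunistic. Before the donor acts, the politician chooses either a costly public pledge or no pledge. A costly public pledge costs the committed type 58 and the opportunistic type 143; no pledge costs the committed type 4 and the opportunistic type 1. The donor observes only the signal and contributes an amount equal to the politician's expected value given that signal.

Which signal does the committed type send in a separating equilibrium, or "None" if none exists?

Try committed → pledge, opportunistic → no pledge:
  If types separate, pledge earns payment 333 and no pledge earns 238.
  Committed: pledge gives 333 − 58 = 275; no pledge gives 238 − 4 = 234. No deviation. ✓
  Opportunistic: no pledge gives 238 − 1 = 237; pledge gives 333 − 143 = 190. No deviation. ✓
Both hold — the committed type sends pledge.

pledge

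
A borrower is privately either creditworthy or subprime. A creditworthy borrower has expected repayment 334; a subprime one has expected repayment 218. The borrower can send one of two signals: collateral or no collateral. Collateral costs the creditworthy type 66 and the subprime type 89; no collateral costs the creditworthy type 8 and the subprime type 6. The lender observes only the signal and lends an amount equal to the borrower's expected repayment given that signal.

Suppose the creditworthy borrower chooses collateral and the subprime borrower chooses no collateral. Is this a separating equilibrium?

No

Under separation the lender infers type exactly: collateral → creditworthy (pays 334), no collateral → subprime (pays 218).
Creditworthy: collateral gives 334 − 66 = 268; no collateral gives 218 − 8 = 210. No deviation. ✓
Subprime: no collateral gives 218 − 6 = 212; collateral gives 334 − 89 = 245. Would deviate. ✗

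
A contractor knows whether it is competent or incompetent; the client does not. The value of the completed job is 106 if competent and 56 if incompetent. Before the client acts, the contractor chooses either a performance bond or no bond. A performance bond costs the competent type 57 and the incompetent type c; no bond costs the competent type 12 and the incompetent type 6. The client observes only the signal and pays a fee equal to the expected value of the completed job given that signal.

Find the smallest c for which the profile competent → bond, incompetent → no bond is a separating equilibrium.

Under separation: bond → competent (pays 106); no bond → incompetent (pays 56).
Competent: 106 − 57 = 49 ≥ 56 − 12 = 44. Holds regardless of c. ✓
Incompetent: 56 − 6 ≥ 106 − c, so c ≥ 106 − 50 = 56.

56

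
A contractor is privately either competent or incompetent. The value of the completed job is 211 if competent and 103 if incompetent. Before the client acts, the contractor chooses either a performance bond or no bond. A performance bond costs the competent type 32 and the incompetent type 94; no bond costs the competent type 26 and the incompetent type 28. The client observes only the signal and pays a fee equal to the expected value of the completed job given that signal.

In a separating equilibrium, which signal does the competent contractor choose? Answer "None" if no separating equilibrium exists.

Try competent → bond, incompetent → no bond:
  Under separation the client infers type exactly: bond → competent (pays 211), no bond → incompetent (pays 103).
  Competent: bond gives 211 − 32 = 179; no bond gives 103 − 26 = 77. No deviation. ✓
  Incompetent: no bond gives 103 − 28 = 75; bond gives 211 − 94 = 117. Would deviate. ✗
Try competent → no bond, incompetent → bond:
  Under separation the client infers type exactly: no bond → competent (pays 211), bond → incompetent (pays 103).
  Competent: no bond gives 211 − 26 = 185; bond gives 103 − 32 = 71. No deviation. ✓
  Incompetent: bond gives 103 − 94 = 9; no bond gives 211 − 28 = 183. Would deviate. ✗
Neither assignment is incentive-compatible.

None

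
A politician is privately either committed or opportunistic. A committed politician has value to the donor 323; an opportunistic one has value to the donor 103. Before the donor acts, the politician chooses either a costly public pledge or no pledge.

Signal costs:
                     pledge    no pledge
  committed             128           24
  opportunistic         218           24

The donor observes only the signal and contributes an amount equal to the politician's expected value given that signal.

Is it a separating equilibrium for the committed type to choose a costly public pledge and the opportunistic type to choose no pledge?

No

If types separate, pledge earns payment 323 and no pledge earns 103.
Committed: pledge gives 323 − 128 = 195; no pledge gives 103 − 24 = 79. No deviation. ✓
Opportunistic: no pledge gives 103 − 24 = 79; pledge gives 323 − 218 = 105. Would deviate. ✗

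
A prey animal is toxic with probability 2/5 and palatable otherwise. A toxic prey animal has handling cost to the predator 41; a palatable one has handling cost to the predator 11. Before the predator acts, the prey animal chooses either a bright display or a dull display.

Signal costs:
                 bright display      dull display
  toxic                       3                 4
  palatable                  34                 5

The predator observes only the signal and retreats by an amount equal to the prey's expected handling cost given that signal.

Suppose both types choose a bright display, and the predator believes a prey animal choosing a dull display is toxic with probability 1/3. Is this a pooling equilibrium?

At the pooled signal (bright display) the predator holds the prior 2/5 and pays 2/5·41 + 3/5·11 = 23. Off-path (dull display) belief 1/3 gives 1/3·41 + 2/3·11 = 21.
Toxic: bright display gives 23 − 3 = 20; dull display gives 21 − 4 = 17. Stays. ✓
Palatable: bright display gives 23 − 34 = -11; dull display gives 21 − 5 = 16. Deviates. ✗

No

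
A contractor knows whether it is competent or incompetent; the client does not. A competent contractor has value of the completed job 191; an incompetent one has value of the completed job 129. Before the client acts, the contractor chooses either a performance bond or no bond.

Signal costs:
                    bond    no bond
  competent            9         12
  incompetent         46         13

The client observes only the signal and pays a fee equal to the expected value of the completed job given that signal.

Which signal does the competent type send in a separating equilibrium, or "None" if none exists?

Try competent → bond, incompetent → no bond:
  If types separate, bond earns payment 191 and no bond earns 129.
  Competent: bond gives 191 − 9 = 182; no bond gives 129 − 12 = 117. No deviation. ✓
  Incompetent: no bond gives 129 − 13 = 116; bond gives 191 − 46 = 145. Would deviate. ✗
Try competent → no bond, incompetent → bond:
  If types separate, no bond earns payment 191 and bond earns 129.
  Competent: no bond gives 191 − 12 = 179; bond gives 129 − 9 = 120. No deviation. ✓
  Incompetent: bond gives 129 − 46 = 83; no bond gives 191 − 13 = 178. Would deviate. ✗
Neither assignment is incentive-compatible.

None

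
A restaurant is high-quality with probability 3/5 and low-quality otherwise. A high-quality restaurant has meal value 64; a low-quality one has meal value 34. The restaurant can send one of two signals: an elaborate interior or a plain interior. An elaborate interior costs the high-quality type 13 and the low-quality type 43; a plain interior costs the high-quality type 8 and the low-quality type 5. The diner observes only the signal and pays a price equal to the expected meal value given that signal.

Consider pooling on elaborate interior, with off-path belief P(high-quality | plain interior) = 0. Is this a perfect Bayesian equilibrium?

On the equilibrium path (elaborate interior) the diner holds the prior 3/5 and pays 3/5·64 + 2/5·34 = 52. Off-path (plain interior) belief 0 gives 0·64 + 1·34 = 34.
High-quality: elaborate interior gives 52 − 13 = 39; plain interior gives 34 − 8 = 26. Stays. ✓
Low-quality: elaborate interior gives 52 − 43 = 9; plain interior gives 34 − 5 = 29. Deviates. ✗

No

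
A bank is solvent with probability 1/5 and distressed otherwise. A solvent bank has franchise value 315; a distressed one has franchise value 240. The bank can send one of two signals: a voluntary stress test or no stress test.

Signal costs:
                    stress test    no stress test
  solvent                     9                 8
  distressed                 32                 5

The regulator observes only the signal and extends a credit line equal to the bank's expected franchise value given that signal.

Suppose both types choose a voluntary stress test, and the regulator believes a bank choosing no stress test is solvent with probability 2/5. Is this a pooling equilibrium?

No

At the pooled signal (stress test) the regulator holds the prior 1/5 and pays 1/5·315 + 4/5·240 = 255. Off-path (no stress test) belief 2/5 gives 2/5·315 + 3/5·240 = 270.
Solvent: stress test gives 255 − 9 = 246; no stress test gives 270 − 8 = 262. Deviates. ✗
Distressed: stress test gives 255 − 32 = 223; no stress test gives 270 − 5 = 265. Deviates. ✗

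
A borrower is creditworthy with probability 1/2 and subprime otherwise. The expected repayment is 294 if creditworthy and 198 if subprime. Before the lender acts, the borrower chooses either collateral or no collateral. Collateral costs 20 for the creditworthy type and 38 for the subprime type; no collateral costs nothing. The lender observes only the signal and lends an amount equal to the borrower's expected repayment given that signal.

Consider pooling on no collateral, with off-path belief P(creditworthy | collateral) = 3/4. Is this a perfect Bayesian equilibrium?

On the equilibrium path (no collateral) the lender holds the prior 1/2 and pays 1/2·294 + 1/2·198 = 246. Off-path (collateral) belief 3/4 gives 3/4·294 + 1/4·198 = 270.
Creditworthy: no collateral gives 246 − 0 = 246; collateral gives 270 − 20 = 250. Deviates. ✗
Subprime: no collateral gives 246 − 0 = 246; collateral gives 270 − 38 = 232. Stays. ✓

No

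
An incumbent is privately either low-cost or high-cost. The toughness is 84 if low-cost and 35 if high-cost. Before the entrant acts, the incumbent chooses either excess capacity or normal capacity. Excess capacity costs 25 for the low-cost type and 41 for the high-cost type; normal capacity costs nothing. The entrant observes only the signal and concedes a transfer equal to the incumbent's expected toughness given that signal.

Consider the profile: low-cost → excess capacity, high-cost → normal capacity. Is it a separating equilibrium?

No

If types separate, excess capacity earns payment 84 and normal capacity earns 35.
Low-cost: excess capacity gives 84 − 25 = 59; normal capacity gives 35 − 0 = 35. No deviation. ✓
High-cost: normal capacity gives 35 − 0 = 35; excess capacity gives 84 − 41 = 43. Would deviate. ✗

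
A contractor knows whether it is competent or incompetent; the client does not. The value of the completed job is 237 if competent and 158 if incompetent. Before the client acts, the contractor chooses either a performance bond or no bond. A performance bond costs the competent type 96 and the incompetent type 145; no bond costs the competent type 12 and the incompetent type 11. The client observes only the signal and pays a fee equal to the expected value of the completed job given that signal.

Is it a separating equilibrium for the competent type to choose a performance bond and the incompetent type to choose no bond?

No

Under separation the client infers type exactly: bond → competent (pays 237), no bond → incompetent (pays 158).
Competent: bond gives 237 − 96 = 141; no bond gives 158 − 12 = 146. Would deviate. ✗
Incompetent: no bond gives 158 − 11 = 147; bond gives 237 − 145 = 92. No deviation. ✓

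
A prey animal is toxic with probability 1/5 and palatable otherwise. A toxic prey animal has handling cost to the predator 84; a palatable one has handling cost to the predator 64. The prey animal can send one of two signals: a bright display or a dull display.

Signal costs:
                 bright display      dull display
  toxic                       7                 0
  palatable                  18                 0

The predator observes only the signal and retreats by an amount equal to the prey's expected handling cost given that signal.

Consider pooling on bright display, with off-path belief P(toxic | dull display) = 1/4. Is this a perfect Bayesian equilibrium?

No

At the pooled signal (bright display) the predator holds the prior 1/5 and pays 1/5·84 + 4/5·64 = 68. Off-path (dull display) belief 1/4 gives 1/4·84 + 3/4·64 = 69.
Toxic: bright display gives 68 − 7 = 61; dull display gives 69 − 0 = 69. Deviates. ✗
Palatable: bright display gives 68 − 18 = 50; dull display gives 69 − 0 = 69. Deviates. ✗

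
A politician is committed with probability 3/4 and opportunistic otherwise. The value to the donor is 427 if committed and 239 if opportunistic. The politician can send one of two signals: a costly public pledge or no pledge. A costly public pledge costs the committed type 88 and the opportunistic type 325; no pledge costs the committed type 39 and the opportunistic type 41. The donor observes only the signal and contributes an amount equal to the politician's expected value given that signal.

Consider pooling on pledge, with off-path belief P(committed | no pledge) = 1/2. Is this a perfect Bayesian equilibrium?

At the pooled signal (pledge) the donor holds the prior 3/4 and pays 3/4·427 + 1/4·239 = 380. Off-path (no pledge) belief 1/2 gives 1/2·427 + 1/2·239 = 333.
Committed: pledge gives 380 − 88 = 292; no pledge gives 333 − 39 = 294. Deviates. ✗
Opportunistic: pledge gives 380 − 325 = 55; no pledge gives 333 − 41 = 292. Deviates. ✗

No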